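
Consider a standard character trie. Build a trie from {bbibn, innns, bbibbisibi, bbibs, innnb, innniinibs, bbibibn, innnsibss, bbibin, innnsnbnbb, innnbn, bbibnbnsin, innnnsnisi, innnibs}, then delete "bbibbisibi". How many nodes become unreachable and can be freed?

After clearing the end-marker at "bbibbisibi", prune upward until reaching a node still needed by another word.
The suffix "bisibi" (6 nodes) is used only by "bbibbisibi"; the node for "bbib" still has the child "n", so pruning stops there.
Nodes removed: 6

6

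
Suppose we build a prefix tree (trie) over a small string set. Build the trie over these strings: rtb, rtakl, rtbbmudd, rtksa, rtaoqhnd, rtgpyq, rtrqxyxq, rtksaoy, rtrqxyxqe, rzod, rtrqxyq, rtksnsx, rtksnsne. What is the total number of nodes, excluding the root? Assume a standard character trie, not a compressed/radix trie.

Count nodes per top-level branch (shared prefixes stored once):
  'r'-branch (rtakl, rtaoqhnd, rtb, rtbbmudd, rtgpyq, rtksa, rtksaoy, rtksnsne, rtksnsx, rtrqxyq, rtrqxyxq, rtrqxyxqe, rzod): 41 nodes
Sum: 41

41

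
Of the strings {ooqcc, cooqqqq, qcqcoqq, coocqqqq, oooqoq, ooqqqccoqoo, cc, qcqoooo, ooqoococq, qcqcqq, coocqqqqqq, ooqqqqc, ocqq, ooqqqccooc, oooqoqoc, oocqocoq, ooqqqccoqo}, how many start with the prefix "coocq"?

Walk to "coocq"; the words in its subtree are exactly those with that prefix.
Matches: "coocqqqq", "coocqqqqqq"
Count: 2

2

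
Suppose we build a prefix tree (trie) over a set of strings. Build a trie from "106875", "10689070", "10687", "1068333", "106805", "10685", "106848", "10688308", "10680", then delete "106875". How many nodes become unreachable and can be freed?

1

After clearing the end-marker at "106875", prune upward until reaching a node still needed by another word.
The suffix "5" (1 node) is used only by "106875"; "10687" is itself a stored word, so pruning stops there.
Nodes removed: 1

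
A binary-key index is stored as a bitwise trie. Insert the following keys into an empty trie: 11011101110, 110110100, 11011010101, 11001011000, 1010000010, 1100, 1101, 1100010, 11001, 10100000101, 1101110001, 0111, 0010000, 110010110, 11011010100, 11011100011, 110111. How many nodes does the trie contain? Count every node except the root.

Trace insertions, counting only characters that open a new branch:
  "11011101110" → 11 new (1, 1, 0, 1, 1, 1, 0, 1, 1, 1, 0)
  "110110100" → prefix "11011" already present; 4 new (0, 1, 0, 0)
  "11011010101" → prefix "11011010" already present; 3 new (1, 0, 1)
  "11001011000" → prefix "110" already present; 8 new (0, 1, 0, 1, 1, 0, 0, 0)
  "1010000010" → prefix "1" already present; 9 new (0, 1, 0, 0, 0, 0, 0, 1, 0)
  "1100" → prefix "1100" already present; 0 new (none)
  "1101" → prefix "1101" already present; 0 new (none)
  "1100010" → prefix "1100" already present; 3 new (0, 1, 0)
  "11001" → prefix "11001" already present; 0 new (none)
  "10100000101" → prefix "1010000010" already present; 1 new (1)
  "1101110001" → prefix "1101110" already present; 3 new (0, 0, 1)
  "0111" → 4 new (0, 1, 1, 1)
  "0010000" → prefix "0" already present; 6 new (0, 1, 0, 0, 0, 0)
  "110010110" → prefix "110010110" already present; 0 new (none)
  "11011010100" → prefix "1101101010" already present; 1 new (0)
  "11011100011" → prefix "1101110001" already present; 1 new (1)
  "110111" → prefix "110111" already present; 0 new (none)
Total nodes = 11 + 4 + 3 + 8 + 9 + 0 + 0 + 3 + 0 + 1 + 3 + 4 + 6 + 0 + 1 + 1 + 0 = 54

54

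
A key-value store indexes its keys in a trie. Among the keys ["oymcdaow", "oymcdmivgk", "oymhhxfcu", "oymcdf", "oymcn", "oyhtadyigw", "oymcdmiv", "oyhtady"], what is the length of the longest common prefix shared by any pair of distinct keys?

Equivalently: take the maximum, over all pairs, of their longest common prefix length.
e.g. "oymcdmiv" and "oymcdmivgk" share the prefix "oymcdmiv" of length 8; no pair shares a longer one.
Longest shared-prefix length: 8

8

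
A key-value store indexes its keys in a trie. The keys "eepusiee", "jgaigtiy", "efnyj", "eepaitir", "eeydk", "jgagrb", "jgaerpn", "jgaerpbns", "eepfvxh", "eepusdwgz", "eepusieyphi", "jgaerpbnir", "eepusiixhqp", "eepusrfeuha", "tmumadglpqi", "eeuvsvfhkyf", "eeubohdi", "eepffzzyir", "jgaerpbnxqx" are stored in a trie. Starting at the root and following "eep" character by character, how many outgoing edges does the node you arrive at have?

Follow the path "eep" to its node, then look at its outgoing edges.
Characters that immediately follow "eep" among the stored strings: {a, f, u}.
That node has 3 child edges.

3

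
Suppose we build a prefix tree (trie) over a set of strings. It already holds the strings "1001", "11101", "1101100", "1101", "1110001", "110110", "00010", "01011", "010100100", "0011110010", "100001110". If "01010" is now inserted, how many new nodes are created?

0

Every character of "01010" already lies on an existing path (it is a prefix of some stored word).
No new nodes are needed: 0.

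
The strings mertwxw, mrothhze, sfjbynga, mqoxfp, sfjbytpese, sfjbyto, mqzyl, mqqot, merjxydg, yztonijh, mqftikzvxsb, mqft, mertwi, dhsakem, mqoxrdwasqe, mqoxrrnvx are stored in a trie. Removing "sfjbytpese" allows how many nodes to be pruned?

After clearing the end-marker at "sfjbytpese", prune upward until reaching a node still needed by another word.
The suffix "pese" (4 nodes) is used only by "sfjbytpese"; the node for "sfjbyt" still has the child "o", so pruning stops there.
Nodes removed: 4

4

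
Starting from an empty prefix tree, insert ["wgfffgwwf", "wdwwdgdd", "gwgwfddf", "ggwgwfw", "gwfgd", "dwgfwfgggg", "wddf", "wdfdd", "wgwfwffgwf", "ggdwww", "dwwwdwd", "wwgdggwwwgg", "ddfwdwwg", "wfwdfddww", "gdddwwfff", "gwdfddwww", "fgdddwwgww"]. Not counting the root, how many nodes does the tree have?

115

Count nodes per top-level branch (shared prefixes stored once):
  'd'-branch (ddfwdwwg, dwgfwfgggg, dwwwdwd): 22 nodes
  'f'-branch (fgdddwwgww): 10 nodes
  'g'-branch (gdddwwfff, ggdwww, ggwgwfw, gwdfddwww, gwfgd, gwgwfddf): 36 nodes
  'w'-branch (wddf, wdfdd, wdwwdgdd, wfwdfddww, wgfffgwwf, wgwfwffgwf, wwgdggwwwgg): 47 nodes
Sum: 115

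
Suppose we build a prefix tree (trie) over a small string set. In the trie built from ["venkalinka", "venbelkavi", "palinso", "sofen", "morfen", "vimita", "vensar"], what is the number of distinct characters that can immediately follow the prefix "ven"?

3

The children of the "ven" node are the distinct next characters among strings starting with "ven".
Distinct next characters after "ven": b, k, s.
That node has 3 child edges.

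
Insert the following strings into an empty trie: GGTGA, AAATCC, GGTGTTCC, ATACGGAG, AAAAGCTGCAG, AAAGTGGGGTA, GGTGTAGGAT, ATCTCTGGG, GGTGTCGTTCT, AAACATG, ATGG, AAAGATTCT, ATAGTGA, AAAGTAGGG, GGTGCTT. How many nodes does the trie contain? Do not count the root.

78

Insert word by word; a character creates a node only if that edge doesn't already exist:
  "GGTGA" → 5 new (G, G, T, G, A)
  "AAATCC" → 6 new (A, A, A, T, C, C)
  "GGTGTTCC" → prefix "GGTG" already present; 4 new (T, T, C, C)
  "ATACGGAG" → prefix "A" already present; 7 new (T, A, C, G, G, A, G)
  "AAAAGCTGCAG" → prefix "AAA" already present; 8 new (A, G, C, T, G, C, A, G)
  "AAAGTGGGGTA" → prefix "AAA" already present; 8 new (G, T, G, G, G, G, T, A)
  "GGTGTAGGAT" → prefix "GGTGT" already present; 5 new (A, G, G, A, T)
  "ATCTCTGGG" → prefix "AT" already present; 7 new (C, T, C, T, G, G, G)
  "GGTGTCGTTCT" → prefix "GGTGT" already present; 6 new (C, G, T, T, C, T)
  "AAACATG" → prefix "AAA" already present; 4 new (C, A, T, G)
  "ATGG" → prefix "AT" already present; 2 new (G, G)
  "AAAGATTCT" → prefix "AAAG" already present; 5 new (A, T, T, C, T)
  "ATAGTGA" → prefix "ATA" already present; 4 new (G, T, G, A)
  "AAAGTAGGG" → prefix "AAAGT" already present; 4 new (A, G, G, G)
  "GGTGCTT" → prefix "GGTG" already present; 3 new (C, T, T)
Total nodes = 5 + 6 + 4 + 7 + 8 + 8 + 5 + 7 + 6 + 4 + 2 + 5 + 4 + 4 + 3 = 78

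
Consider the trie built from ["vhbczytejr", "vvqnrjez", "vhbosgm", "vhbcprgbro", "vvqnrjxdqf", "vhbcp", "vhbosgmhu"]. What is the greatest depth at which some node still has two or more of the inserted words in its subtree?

7

The deepest shared node is where two words last agree before diverging.
"vhbosgm" and "vhbosgmhu" agree on "vhbosgm" (7 characters) before diverging; nothing deeper is shared.
Longest shared-prefix length: 7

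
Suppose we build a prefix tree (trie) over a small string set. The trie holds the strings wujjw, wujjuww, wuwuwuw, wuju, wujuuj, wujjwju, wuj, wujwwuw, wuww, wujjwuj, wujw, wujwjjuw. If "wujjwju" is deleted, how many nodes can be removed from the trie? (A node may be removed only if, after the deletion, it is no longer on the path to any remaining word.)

2

Walk "wujjwju" from the leaf back toward the root, removing each node that no remaining word uses.
The suffix "ju" (2 nodes) is used only by "wujjwju"; the node for "wujjw" still has the child "u", so pruning stops there.
Nodes removed: 2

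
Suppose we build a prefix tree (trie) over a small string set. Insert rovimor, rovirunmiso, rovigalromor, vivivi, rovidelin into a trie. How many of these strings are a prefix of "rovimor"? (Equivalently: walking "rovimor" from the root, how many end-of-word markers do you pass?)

1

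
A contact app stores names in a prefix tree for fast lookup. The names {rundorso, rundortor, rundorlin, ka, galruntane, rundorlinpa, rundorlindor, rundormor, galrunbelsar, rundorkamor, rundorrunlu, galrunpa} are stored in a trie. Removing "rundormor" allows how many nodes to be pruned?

A node on "rundormor"'s path can go only if nothing else ends at it or branches off below it.
The suffix "mor" (3 nodes) is used only by "rundormor"; the node for "rundor" still has the child "s", so pruning stops there.
Nodes removed: 3

3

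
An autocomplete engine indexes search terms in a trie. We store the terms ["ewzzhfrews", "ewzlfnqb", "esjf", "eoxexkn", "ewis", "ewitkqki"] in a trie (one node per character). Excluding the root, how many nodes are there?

31

For each word, the new-node count is its length minus the longest prefix already in the trie:
  "ewzzhfrews" → 10 new (e, w, z, z, h, f, r, e, w, s)
  "ewzlfnqb" → prefix "ewz" already present; 5 new (l, f, n, q, b)
  "esjf" → prefix "e" already present; 3 new (s, j, f)
  "eoxexkn" → prefix "e" already present; 6 new (o, x, e, x, k, n)
  "ewis" → prefix "ew" already present; 2 new (i, s)
  "ewitkqki" → prefix "ewi" already present; 5 new (t, k, q, k, i)
Total nodes = 10 + 5 + 3 + 6 + 2 + 5 = 31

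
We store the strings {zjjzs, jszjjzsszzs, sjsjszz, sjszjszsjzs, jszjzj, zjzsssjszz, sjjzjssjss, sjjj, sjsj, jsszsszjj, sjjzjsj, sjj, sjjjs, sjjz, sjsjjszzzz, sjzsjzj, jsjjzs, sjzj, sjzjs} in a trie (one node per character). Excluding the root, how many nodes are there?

Count nodes per top-level branch (shared prefixes stored once):
  'j'-branch (jsjjzs, jsszsszjj, jszjjzsszzs, jszjzj): 24 nodes
  's'-branch (sjj, sjjj, sjjjs, sjjz, sjjzjsj, sjjzjssjss, sjsj, sjsjjszzzz, sjsjszz, sjszjszsjzs, sjzj, sjzjs, sjzsjzj): 39 nodes
  'z'-branch (zjjzs, zjzsssjszz): 13 nodes
Sum: 76

76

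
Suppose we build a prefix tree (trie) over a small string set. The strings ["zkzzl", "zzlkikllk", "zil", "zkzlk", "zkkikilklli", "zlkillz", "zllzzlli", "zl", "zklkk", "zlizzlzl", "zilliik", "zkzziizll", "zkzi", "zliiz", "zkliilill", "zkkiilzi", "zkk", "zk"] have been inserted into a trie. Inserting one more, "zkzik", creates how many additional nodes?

1

Walking "zkzik" from the root, the first 4 characters ("zkzi") follow existing edges; "k" is the first miss.
So 5 − 4 = 1 new nodes.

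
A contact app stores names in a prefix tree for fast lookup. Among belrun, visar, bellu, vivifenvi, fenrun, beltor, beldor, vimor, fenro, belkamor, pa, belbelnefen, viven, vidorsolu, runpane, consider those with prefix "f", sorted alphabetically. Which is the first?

fenro

Filter for "f…" and sort: "fenro", "fenrun"
The 1st is fenro.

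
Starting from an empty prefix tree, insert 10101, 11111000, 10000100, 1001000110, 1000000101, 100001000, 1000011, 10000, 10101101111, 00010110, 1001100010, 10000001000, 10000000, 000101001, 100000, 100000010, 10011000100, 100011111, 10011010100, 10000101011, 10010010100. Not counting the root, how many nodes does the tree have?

78

Count nodes per top-level branch (shared prefixes stored once):
  '0'-branch (000101001, 00010110): 11 nodes
  '1'-branch (10000, 100000, 10000000, 100000010, 10000001000, 1000000101, 10000100, 100001000, 10000101011, 1000011, 100011111, 1001000110, 10010010100, 1001100010, 10011000100, 10011010100, 10101, 10101101111, 11111000): 67 nodes
Sum: 78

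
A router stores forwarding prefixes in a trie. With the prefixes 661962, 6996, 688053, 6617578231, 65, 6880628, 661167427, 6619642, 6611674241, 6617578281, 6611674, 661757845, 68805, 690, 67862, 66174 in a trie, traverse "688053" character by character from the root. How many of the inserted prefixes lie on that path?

Check each prefix of "688053" against the stored set — each match is an end-marker on the path.
Prefixes of the query that are stored words: "68805", "688053"
Count: 2

2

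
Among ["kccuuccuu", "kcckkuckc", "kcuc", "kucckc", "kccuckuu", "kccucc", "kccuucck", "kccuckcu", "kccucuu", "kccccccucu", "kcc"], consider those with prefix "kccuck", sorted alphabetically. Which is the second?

kccuckuu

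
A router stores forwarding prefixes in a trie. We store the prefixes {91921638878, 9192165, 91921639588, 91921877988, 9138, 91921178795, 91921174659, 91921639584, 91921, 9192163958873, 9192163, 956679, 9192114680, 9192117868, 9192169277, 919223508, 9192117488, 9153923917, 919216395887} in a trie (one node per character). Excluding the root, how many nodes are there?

Count nodes per top-level branch (shared prefixes stored once):
  '9'-branch (9138, 9153923917, 91921, 9192114680, 91921174659, 9192117488, 9192117868, 91921178795, 9192163, 91921638878, 91921639584, 91921639588, 919216395887, 9192163958873, 9192165, 9192169277, 91921877988, 919223508, 956679): 67 nodes
Sum: 67

67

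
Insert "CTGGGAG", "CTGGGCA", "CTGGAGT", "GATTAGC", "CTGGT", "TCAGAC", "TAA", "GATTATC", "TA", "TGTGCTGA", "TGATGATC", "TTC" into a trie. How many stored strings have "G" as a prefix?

Traverse to the node for "G", then collect every word in that subtree.
Matches: "GATTAGC", "GATTATC"
Count: 2

2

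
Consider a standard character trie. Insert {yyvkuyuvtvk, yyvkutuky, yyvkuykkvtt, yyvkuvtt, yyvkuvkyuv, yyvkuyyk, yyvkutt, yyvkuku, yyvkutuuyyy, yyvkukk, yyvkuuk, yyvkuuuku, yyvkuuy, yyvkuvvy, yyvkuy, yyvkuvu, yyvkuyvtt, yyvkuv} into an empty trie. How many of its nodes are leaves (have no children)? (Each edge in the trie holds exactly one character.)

16

A leaf is a node with no children — equivalently, the end of a word that is not a proper prefix of any other stored word.
Those words: "yyvkukk", "yyvkuku", "yyvkutt", "yyvkutuky", "yyvkutuuyyy", "yyvkuuk", "yyvkuuuku", "yyvkuuy", "yyvkuvkyuv", "yyvkuvtt", "yyvkuvu", "yyvkuvvy", "yyvkuykkvtt", "yyvkuyuvtvk", "yyvkuyvtt", "yyvkuyyk"
Leaf count: 16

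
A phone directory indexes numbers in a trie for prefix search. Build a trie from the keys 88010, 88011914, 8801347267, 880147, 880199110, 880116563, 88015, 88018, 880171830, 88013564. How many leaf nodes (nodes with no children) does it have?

Leaves are exactly the stored words that no other stored word extends.
Those words: "88010", "880116563", "88011914", "8801347267", "88013564", "880147", "88015", "880171830", "88018", "880199110"
Leaf count: 10

10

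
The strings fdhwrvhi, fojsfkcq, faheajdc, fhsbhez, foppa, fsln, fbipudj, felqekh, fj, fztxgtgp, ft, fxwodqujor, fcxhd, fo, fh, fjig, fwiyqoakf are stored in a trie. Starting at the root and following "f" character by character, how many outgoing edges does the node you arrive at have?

13

Follow the path "f" to its node, then look at its outgoing edges.
Characters that immediately follow "f" among the stored strings: {a, b, c, d, e, h, j, o, s, t, w, x, z}.
That node has 13 child edges.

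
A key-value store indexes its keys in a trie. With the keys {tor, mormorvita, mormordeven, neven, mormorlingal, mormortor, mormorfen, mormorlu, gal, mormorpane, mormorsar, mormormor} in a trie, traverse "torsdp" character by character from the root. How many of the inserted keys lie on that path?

Walk "torsdp" from the root; an end-of-word marker is hit whenever a stored word is a prefix of "torsdp".
Prefixes of the query that are stored words: "tor"
Count: 1

1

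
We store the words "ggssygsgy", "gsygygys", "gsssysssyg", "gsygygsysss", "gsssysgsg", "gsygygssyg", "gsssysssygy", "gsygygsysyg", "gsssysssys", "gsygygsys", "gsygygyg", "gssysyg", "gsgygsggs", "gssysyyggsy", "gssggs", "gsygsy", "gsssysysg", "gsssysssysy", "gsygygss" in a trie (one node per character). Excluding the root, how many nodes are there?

For each word, the new-node count is its length minus the longest prefix already in the trie:
  "ggssygsgy" → 9 new (g, g, s, s, y, g, s, g, y)
  "gsygygys" → prefix "g" already present; 7 new (s, y, g, y, g, y, s)
  "gsssysssyg" → prefix "gs" already present; 8 new (s, s, y, s, s, s, y, g)
  "gsygygsysss" → prefix "gsygyg" already present; 5 new (s, y, s, s, s)
  "gsssysgsg" → prefix "gsssys" already present; 3 new (g, s, g)
  "gsygygssyg" → prefix "gsygygs" already present; 3 new (s, y, g)
  "gsssysssygy" → prefix "gsssysssyg" already present; 1 new (y)
  "gsygygsysyg" → prefix "gsygygsys" already present; 2 new (y, g)
  "gsssysssys" → prefix "gsssysssy" already present; 1 new (s)
  "gsygygsys" → prefix "gsygygsys" already present; 0 new (none)
  "gsygygyg" → prefix "gsygygy" already present; 1 new (g)
  "gssysyg" → prefix "gss" already present; 4 new (y, s, y, g)
  "gsgygsggs" → prefix "gs" already present; 7 new (g, y, g, s, g, g, s)
  "gssysyyggsy" → prefix "gssysy" already present; 5 new (y, g, g, s, y)
  "gssggs" → prefix "gss" already present; 3 new (g, g, s)
  "gsygsy" → prefix "gsyg" already present; 2 new (s, y)
  "gsssysysg" → prefix "gsssys" already present; 3 new (y, s, g)
  "gsssysssysy" → prefix "gsssysssys" already present; 1 new (y)
  "gsygygss" → prefix "gsygygss" already present; 0 new (none)
Total nodes = 9 + 7 + 8 + 5 + 3 + 3 + 1 + 2 + 1 + 0 + 1 + 4 + 7 + 5 + 3 + 2 + 3 + 1 + 0 = 65

65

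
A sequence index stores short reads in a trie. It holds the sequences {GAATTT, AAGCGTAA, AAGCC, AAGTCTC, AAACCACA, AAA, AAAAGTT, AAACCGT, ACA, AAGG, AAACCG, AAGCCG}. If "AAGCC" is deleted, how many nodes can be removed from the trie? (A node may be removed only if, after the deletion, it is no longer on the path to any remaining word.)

0

After clearing the end-marker at "AAGCC", prune upward until reaching a node still needed by another word.
Every node on "AAGCC" is still needed (e.g. by "AAGCCG"), so nothing is freed.
Nodes removed: 0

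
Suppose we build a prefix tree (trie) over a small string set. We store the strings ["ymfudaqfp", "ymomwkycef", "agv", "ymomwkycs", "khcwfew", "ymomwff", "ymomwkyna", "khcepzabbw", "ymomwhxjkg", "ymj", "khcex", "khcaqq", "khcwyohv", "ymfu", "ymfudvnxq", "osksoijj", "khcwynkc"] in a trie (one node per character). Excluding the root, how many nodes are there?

Trace insertions, counting only characters that open a new branch:
  "ymfudaqfp" → 9 new (y, m, f, u, d, a, q, f, p)
  "ymomwkycef" → prefix "ym" already present; 8 new (o, m, w, k, y, c, e, f)
  "agv" → 3 new (a, g, v)
  "ymomwkycs" → prefix "ymomwkyc" already present; 1 new (s)
  "khcwfew" → 7 new (k, h, c, w, f, e, w)
  "ymomwff" → prefix "ymomw" already present; 2 new (f, f)
  "ymomwkyna" → prefix "ymomwky" already present; 2 new (n, a)
  "khcepzabbw" → prefix "khc" already present; 7 new (e, p, z, a, b, b, w)
  "ymomwhxjkg" → prefix "ymomw" already present; 5 new (h, x, j, k, g)
  "ymj" → prefix "ym" already present; 1 new (j)
  "khcex" → prefix "khce" already present; 1 new (x)
  "khcaqq" → prefix "khc" already present; 3 new (a, q, q)
  "khcwyohv" → prefix "khcw" already present; 4 new (y, o, h, v)
  "ymfu" → prefix "ymfu" already present; 0 new (none)
  "ymfudvnxq" → prefix "ymfud" already present; 4 new (v, n, x, q)
  "osksoijj" → 8 new (o, s, k, s, o, i, j, j)
  "khcwynkc" → prefix "khcwy" already present; 3 new (n, k, c)
Total nodes = 9 + 8 + 3 + 1 + 7 + 2 + 2 + 7 + 5 + 1 + 1 + 3 + 4 + 0 + 4 + 8 + 3 = 68

68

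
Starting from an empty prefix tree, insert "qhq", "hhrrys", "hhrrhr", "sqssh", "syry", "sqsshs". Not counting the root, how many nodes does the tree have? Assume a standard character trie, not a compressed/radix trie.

Trace insertions, counting only characters that open a new branch:
  "qhq" → 3 new (q, h, q)
  "hhrrys" → 6 new (h, h, r, r, y, s)
  "hhrrhr" → prefix "hhrr" already present; 2 new (h, r)
  "sqssh" → 5 new (s, q, s, s, h)
  "syry" → prefix "s" already present; 3 new (y, r, y)
  "sqsshs" → prefix "sqssh" already present; 1 new (s)
Total nodes = 3 + 6 + 2 + 5 + 3 + 1 = 20

20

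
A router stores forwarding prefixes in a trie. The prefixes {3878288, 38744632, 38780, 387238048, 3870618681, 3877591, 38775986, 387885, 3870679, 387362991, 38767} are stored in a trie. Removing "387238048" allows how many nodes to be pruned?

6

A node on "387238048"'s path can go only if nothing else ends at it or branches off below it.
The suffix "238048" (6 nodes) is used only by "387238048"; the node for "387" still has the child "8", so pruning stops there.
Nodes removed: 6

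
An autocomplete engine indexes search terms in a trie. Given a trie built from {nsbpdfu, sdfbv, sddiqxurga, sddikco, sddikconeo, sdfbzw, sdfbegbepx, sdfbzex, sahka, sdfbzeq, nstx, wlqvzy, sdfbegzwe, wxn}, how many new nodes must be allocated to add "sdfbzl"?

1

Walking "sdfbzl" from the root, the first 5 characters ("sdfbz") follow existing edges; "l" is the first miss.
New nodes needed: |"sdfbzl"| − 5 = 6 − 5 = 1.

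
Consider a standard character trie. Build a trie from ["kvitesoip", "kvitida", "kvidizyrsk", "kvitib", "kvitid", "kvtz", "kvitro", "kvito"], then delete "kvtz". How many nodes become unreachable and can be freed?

2

After clearing the end-marker at "kvtz", prune upward until reaching a node still needed by another word.
The suffix "tz" (2 nodes) is used only by "kvtz"; the node for "kv" still has the child "i", so pruning stops there.
Nodes removed: 2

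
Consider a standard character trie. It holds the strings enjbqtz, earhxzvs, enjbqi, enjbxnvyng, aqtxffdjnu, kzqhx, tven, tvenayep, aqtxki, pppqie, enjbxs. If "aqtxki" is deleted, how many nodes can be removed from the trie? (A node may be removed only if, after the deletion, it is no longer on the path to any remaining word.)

Walk "aqtxki" from the leaf back toward the root, removing each node that no remaining word uses.
The suffix "ki" (2 nodes) is used only by "aqtxki"; the node for "aqtx" still has the child "f", so pruning stops there.
Nodes removed: 2

2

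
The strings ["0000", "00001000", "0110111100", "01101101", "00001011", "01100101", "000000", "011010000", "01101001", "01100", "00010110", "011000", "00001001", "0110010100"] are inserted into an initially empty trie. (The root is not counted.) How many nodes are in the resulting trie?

41

Insert word by word; a character creates a node only if that edge doesn't already exist:
  "0000" → 4 new (0, 0, 0, 0)
  "00001000" → prefix "0000" already present; 4 new (1, 0, 0, 0)
  "0110111100" → prefix "0" already present; 9 new (1, 1, 0, 1, 1, 1, 1, 0, 0)
  "01101101" → prefix "011011" already present; 2 new (0, 1)
  "00001011" → prefix "000010" already present; 2 new (1, 1)
  "01100101" → prefix "0110" already present; 4 new (0, 1, 0, 1)
  "000000" → prefix "0000" already present; 2 new (0, 0)
  "011010000" → prefix "01101" already present; 4 new (0, 0, 0, 0)
  "01101001" → prefix "0110100" already present; 1 new (1)
  "01100" → prefix "01100" already present; 0 new (none)
  "00010110" → prefix "000" already present; 5 new (1, 0, 1, 1, 0)
  "011000" → prefix "01100" already present; 1 new (0)
  "00001001" → prefix "0000100" already present; 1 new (1)
  "0110010100" → prefix "01100101" already present; 2 new (0, 0)
Total nodes = 4 + 4 + 9 + 2 + 2 + 4 + 2 + 4 + 1 + 0 + 5 + 1 + 1 + 2 = 41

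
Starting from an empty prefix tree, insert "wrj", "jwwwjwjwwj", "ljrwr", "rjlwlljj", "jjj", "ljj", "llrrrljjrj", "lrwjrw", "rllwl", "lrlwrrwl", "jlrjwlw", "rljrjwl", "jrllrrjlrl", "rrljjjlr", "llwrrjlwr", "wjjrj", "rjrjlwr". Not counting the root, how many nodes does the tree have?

96

Trace insertions, counting only characters that open a new branch:
  "wrj" → 3 new (w, r, j)
  "jwwwjwjwwj" → 10 new (j, w, w, w, j, w, j, w, w, j)
  "ljrwr" → 5 new (l, j, r, w, r)
  "rjlwlljj" → 8 new (r, j, l, w, l, l, j, j)
  "jjj" → prefix "j" already present; 2 new (j, j)
  "ljj" → prefix "lj" already present; 1 new (j)
  "llrrrljjrj" → prefix "l" already present; 9 new (l, r, r, r, l, j, j, r, j)
  "lrwjrw" → prefix "l" already present; 5 new (r, w, j, r, w)
  "rllwl" → prefix "r" already present; 4 new (l, l, w, l)
  "lrlwrrwl" → prefix "lr" already present; 6 new (l, w, r, r, w, l)
  "jlrjwlw" → prefix "j" already present; 6 new (l, r, j, w, l, w)
  "rljrjwl" → prefix "rl" already present; 5 new (j, r, j, w, l)
  "jrllrrjlrl" → prefix "j" already present; 9 new (r, l, l, r, r, j, l, r, l)
  "rrljjjlr" → prefix "r" already present; 7 new (r, l, j, j, j, l, r)
  "llwrrjlwr" → prefix "ll" already present; 7 new (w, r, r, j, l, w, r)
  "wjjrj" → prefix "w" already present; 4 new (j, j, r, j)
  "rjrjlwr" → prefix "rj" already present; 5 new (r, j, l, w, r)
Total nodes = 3 + 10 + 5 + 8 + 2 + 1 + 9 + 5 + 4 + 6 + 6 + 5 + 9 + 7 + 7 + 4 + 5 = 96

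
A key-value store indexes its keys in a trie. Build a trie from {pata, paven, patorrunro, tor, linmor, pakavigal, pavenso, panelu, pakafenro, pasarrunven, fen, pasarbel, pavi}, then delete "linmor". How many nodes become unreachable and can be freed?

Walk "linmor" from the leaf back toward the root, removing each node that no remaining word uses.
No other word shares any prefix with "linmor", so all 6 of its nodes go.
Nodes removed: 6

6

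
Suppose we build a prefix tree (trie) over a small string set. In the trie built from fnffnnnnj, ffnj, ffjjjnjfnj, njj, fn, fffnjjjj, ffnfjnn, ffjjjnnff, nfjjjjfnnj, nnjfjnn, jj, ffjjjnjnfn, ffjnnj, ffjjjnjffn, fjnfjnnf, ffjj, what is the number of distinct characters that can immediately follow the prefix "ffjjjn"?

The children of the "ffjjjn" node are the distinct next characters among strings starting with "ffjjjn".
Distinct next characters after "ffjjjn": j, n.
That node has 2 child edges.

2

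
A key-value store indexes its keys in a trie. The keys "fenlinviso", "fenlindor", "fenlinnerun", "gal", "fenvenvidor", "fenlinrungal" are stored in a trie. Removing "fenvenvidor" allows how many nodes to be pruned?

8

After clearing the end-marker at "fenvenvidor", prune upward until reaching a node still needed by another word.
The suffix "venvidor" (8 nodes) is used only by "fenvenvidor"; the node for "fen" still has the child "l", so pruning stops there.
Nodes removed: 8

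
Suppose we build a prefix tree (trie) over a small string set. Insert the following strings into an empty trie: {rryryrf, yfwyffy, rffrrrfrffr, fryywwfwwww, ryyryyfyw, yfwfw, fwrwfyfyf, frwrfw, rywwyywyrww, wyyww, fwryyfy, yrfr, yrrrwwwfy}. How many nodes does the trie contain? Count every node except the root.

Insert word by word; a character creates a node only if that edge doesn't already exist:
  "rryryrf" → 7 new (r, r, y, r, y, r, f)
  "yfwyffy" → 7 new (y, f, w, y, f, f, y)
  "rffrrrfrffr" → prefix "r" already present; 10 new (f, f, r, r, r, f, r, f, f, r)
  "fryywwfwwww" → 11 new (f, r, y, y, w, w, f, w, w, w, w)
  "ryyryyfyw" → prefix "r" already present; 8 new (y, y, r, y, y, f, y, w)
  "yfwfw" → prefix "yfw" already present; 2 new (f, w)
  "fwrwfyfyf" → prefix "f" already present; 8 new (w, r, w, f, y, f, y, f)
  "frwrfw" → prefix "fr" already present; 4 new (w, r, f, w)
  "rywwyywyrww" → prefix "ry" already present; 9 new (w, w, y, y, w, y, r, w, w)
  "wyyww" → 5 new (w, y, y, w, w)
  "fwryyfy" → prefix "fwr" already present; 4 new (y, y, f, y)
  "yrfr" → prefix "y" already present; 3 new (r, f, r)
  "yrrrwwwfy" → prefix "yr" already present; 7 new (r, r, w, w, w, f, y)
Total nodes = 7 + 7 + 10 + 11 + 8 + 2 + 8 + 4 + 9 + 5 + 4 + 3 + 7 = 85

85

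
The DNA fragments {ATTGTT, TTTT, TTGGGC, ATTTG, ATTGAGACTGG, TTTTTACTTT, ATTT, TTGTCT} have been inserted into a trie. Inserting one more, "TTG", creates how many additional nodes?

Every character of "TTG" already lies on an existing path (it is a prefix of some stored word).
No new nodes are needed: 0.

0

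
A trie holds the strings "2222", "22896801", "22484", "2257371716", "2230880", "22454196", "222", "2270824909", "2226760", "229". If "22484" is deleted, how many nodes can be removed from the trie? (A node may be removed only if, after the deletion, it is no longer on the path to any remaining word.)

2

After clearing the end-marker at "22484", prune upward until reaching a node still needed by another word.
The suffix "84" (2 nodes) is used only by "22484"; the node for "224" still has the child "5", so pruning stops there.
Nodes removed: 2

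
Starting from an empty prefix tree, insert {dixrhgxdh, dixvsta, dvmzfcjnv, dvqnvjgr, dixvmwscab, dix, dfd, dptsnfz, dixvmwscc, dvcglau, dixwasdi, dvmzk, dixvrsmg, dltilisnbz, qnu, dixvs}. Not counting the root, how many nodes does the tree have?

69

For each word, the new-node count is its length minus the longest prefix already in the trie:
  "dixrhgxdh" → 9 new (d, i, x, r, h, g, x, d, h)
  "dixvsta" → prefix "dix" already present; 4 new (v, s, t, a)
  "dvmzfcjnv" → prefix "d" already present; 8 new (v, m, z, f, c, j, n, v)
  "dvqnvjgr" → prefix "dv" already present; 6 new (q, n, v, j, g, r)
  "dixvmwscab" → prefix "dixv" already present; 6 new (m, w, s, c, a, b)
  "dix" → prefix "dix" already present; 0 new (none)
  "dfd" → prefix "d" already present; 2 new (f, d)
  "dptsnfz" → prefix "d" already present; 6 new (p, t, s, n, f, z)
  "dixvmwscc" → prefix "dixvmwsc" already present; 1 new (c)
  "dvcglau" → prefix "dv" already present; 5 new (c, g, l, a, u)
  "dixwasdi" → prefix "dix" already present; 5 new (w, a, s, d, i)
  "dvmzk" → prefix "dvmz" already present; 1 new (k)
  "dixvrsmg" → prefix "dixv" already present; 4 new (r, s, m, g)
  "dltilisnbz" → prefix "d" already present; 9 new (l, t, i, l, i, s, n, b, z)
  "qnu" → 3 new (q, n, u)
  "dixvs" → prefix "dixvs" already present; 0 new (none)
Total nodes = 9 + 4 + 8 + 6 + 6 + 0 + 2 + 6 + 1 + 5 + 5 + 1 + 4 + 9 + 3 + 0 = 69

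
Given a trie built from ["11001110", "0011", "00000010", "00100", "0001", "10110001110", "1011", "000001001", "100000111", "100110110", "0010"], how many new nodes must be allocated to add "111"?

"11" is already a path in the trie; the remaining "1" must be added.
So 3 − 2 = 1 new nodes.

1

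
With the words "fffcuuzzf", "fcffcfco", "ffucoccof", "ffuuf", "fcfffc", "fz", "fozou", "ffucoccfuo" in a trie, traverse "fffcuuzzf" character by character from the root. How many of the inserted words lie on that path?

1

Traverse "fffcuuzzf" character by character; count nodes along the way that are marked as word ends.
Prefixes of the query that are stored words: "fffcuuzzf"
Count: 1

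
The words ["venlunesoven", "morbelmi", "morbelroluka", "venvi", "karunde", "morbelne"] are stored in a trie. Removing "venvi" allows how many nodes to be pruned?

A node on "venvi"'s path can go only if nothing else ends at it or branches off below it.
The suffix "vi" (2 nodes) is used only by "venvi"; the node for "ven" still has the child "l", so pruning stops there.
Nodes removed: 2

2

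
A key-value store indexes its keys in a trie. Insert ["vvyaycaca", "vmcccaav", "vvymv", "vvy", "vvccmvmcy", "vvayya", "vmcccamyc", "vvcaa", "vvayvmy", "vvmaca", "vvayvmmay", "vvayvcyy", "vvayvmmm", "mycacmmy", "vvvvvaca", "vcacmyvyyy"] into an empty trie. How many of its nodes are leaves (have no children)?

15

Leaves are exactly the stored words that no other stored word extends.
Those words: "mycacmmy", "vcacmyvyyy", "vmcccaav", "vmcccamyc", "vvayvcyy", "vvayvmmay", "vvayvmmm", "vvayvmy", "vvayya", "vvcaa", "vvccmvmcy", "vvmaca", "vvvvvaca", "vvyaycaca", "vvymv"
Leaf count: 15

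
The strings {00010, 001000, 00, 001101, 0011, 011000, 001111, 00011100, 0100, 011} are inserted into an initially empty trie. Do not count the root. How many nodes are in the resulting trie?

Trie structure (* marks end of a word):
(root)
└─ 0
   ├─ 0 *
   │  ├─ 0
   │  │  └─ 1
   │  │     ├─ 0 *
   │  │     └─ 1
   │  │        └─ 1
   │  │           └─ 0
   │  │              └─ 0 *
   │  └─ 1
   │     ├─ 0
   │     │  └─ 0
   │     │     └─ 0 *
   │     └─ 1 *
   │        ├─ 0
   │        │  └─ 1 *
   │        └─ 1
   │           └─ 1 *
   └─ 1
      ├─ 0
      │  └─ 0 *
      └─ 1 *
         └─ 0
            └─ 0
               └─ 0 *
Counting every labelled node above: 25.

25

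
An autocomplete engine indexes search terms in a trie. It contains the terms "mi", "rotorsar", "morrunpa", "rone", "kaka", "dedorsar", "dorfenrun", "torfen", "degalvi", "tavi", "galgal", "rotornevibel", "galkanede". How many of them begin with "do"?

Traverse to the node for "do", then collect every word in that subtree.
Words under "do": dorfenrun
Count: 1

1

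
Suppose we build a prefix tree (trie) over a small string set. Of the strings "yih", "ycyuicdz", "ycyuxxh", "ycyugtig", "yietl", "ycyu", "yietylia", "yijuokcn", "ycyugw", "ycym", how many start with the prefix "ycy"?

Traverse to the node for "ycy", then collect every word in that subtree.
Words under "ycy": ycym, ycyu, ycyugtig, ycyugw, ycyuicdz, ycyuxxh
Count: 6

6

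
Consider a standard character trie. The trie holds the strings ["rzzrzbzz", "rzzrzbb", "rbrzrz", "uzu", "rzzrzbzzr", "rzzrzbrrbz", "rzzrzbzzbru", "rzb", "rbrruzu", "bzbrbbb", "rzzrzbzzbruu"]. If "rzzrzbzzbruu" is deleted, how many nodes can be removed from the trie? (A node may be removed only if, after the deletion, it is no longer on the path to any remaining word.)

1

After clearing the end-marker at "rzzrzbzzbruu", prune upward until reaching a node still needed by another word.
The suffix "u" (1 node) is used only by "rzzrzbzzbruu"; "rzzrzbzzbru" is itself a stored word, so pruning stops there.
Nodes removed: 1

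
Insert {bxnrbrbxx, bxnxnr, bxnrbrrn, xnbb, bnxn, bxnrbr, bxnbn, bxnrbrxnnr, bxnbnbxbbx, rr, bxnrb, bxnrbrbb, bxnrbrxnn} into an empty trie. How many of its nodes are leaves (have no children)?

9

Leaves are exactly the stored words that no other stored word extends.
Those words: "bnxn", "bxnbnbxbbx", "bxnrbrbb", "bxnrbrbxx", "bxnrbrrn", "bxnrbrxnnr", "bxnxnr", "rr", "xnbb"
Leaf count: 9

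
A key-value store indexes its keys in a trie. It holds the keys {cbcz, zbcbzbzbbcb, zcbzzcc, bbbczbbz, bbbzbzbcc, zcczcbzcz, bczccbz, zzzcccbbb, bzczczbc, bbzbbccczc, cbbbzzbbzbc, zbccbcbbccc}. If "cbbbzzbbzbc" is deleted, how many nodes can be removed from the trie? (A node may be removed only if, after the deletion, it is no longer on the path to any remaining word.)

Walk "cbbbzzbbzbc" from the leaf back toward the root, removing each node that no remaining word uses.
The suffix "bbzzbbzbc" (9 nodes) is used only by "cbbbzzbbzbc"; the node for "cb" still has the child "c", so pruning stops there.
Nodes removed: 9

9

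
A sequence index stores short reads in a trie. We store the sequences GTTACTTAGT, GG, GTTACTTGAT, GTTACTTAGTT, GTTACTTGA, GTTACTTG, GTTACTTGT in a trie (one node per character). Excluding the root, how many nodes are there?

16

Insert word by word; a character creates a node only if that edge doesn't already exist:
  "GTTACTTAGT" → 10 new (G, T, T, A, C, T, T, A, G, T)
  "GG" → prefix "G" already present; 1 new (G)
  "GTTACTTGAT" → prefix "GTTACTT" already present; 3 new (G, A, T)
  "GTTACTTAGTT" → prefix "GTTACTTAGT" already present; 1 new (T)
  "GTTACTTGA" → prefix "GTTACTTGA" already present; 0 new (none)
  "GTTACTTG" → prefix "GTTACTTG" already present; 0 new (none)
  "GTTACTTGT" → prefix "GTTACTTG" already present; 1 new (T)
Total nodes = 10 + 1 + 3 + 1 + 0 + 0 + 1 = 16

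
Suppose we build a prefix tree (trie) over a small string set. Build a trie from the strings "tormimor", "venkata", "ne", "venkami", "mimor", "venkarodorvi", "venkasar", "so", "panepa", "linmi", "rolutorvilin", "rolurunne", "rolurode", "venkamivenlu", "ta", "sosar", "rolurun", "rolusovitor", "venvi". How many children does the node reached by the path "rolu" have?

The children of the "rolu" node are the distinct next characters among strings starting with "rolu".
Distinct next characters after "rolu": r, s, t.
That node has 3 child edges.

3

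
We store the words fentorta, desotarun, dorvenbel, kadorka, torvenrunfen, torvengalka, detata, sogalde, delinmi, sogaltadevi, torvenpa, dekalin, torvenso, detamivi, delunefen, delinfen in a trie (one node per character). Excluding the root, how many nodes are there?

Trace insertions, counting only characters that open a new branch:
  "fentorta" → 8 new (f, e, n, t, o, r, t, a)
  "desotarun" → 9 new (d, e, s, o, t, a, r, u, n)
  "dorvenbel" → prefix "d" already present; 8 new (o, r, v, e, n, b, e, l)
  "kadorka" → 7 new (k, a, d, o, r, k, a)
  "torvenrunfen" → 12 new (t, o, r, v, e, n, r, u, n, f, e, n)
  "torvengalka" → prefix "torven" already present; 5 new (g, a, l, k, a)
  "detata" → prefix "de" already present; 4 new (t, a, t, a)
  "sogalde" → 7 new (s, o, g, a, l, d, e)
  "delinmi" → prefix "de" already present; 5 new (l, i, n, m, i)
  "sogaltadevi" → prefix "sogal" already present; 6 new (t, a, d, e, v, i)
  "torvenpa" → prefix "torven" already present; 2 new (p, a)
  "dekalin" → prefix "de" already present; 5 new (k, a, l, i, n)
  "torvenso" → prefix "torven" already present; 2 new (s, o)
  "detamivi" → prefix "deta" already present; 4 new (m, i, v, i)
  "delunefen" → prefix "del" already present; 6 new (u, n, e, f, e, n)
  "delinfen" → prefix "delin" already present; 3 new (f, e, n)
Total nodes = 8 + 9 + 8 + 7 + 12 + 5 + 4 + 7 + 5 + 6 + 2 + 5 + 2 + 4 + 6 + 3 = 93

93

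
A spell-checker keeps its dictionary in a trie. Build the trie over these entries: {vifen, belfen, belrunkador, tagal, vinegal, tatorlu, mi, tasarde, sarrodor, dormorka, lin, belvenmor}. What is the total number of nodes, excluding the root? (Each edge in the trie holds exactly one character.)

Count nodes per top-level branch (shared prefixes stored once):
  'b'-branch (belfen, belrunkador, belvenmor): 20 nodes
  'd'-branch (dormorka): 8 nodes
  'l'-branch (lin): 3 nodes
  'm'-branch (mi): 2 nodes
  's'-branch (sarrodor): 8 nodes
  't'-branch (tagal, tasarde, tatorlu): 15 nodes
  'v'-branch (vifen, vinegal): 10 nodes
Sum: 66

66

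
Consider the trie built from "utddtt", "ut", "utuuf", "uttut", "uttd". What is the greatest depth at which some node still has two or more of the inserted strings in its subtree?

3

The deepest shared node is where two words last agree before diverging.
e.g. "uttd" and "uttut" share the prefix "utt" of length 3; no pair shares a longer one.
Longest shared-prefix length: 3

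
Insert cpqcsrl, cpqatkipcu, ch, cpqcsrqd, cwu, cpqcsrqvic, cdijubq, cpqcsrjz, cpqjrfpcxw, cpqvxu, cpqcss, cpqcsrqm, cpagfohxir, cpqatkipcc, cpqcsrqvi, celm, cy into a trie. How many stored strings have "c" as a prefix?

17

Walk to "c"; the words in its subtree are exactly those with that prefix.
Words under "c": cdijubq, celm, ch, cpagfohxir, cpqatkipcc, cpqatkipcu, cpqcsrjz, cpqcsrl, cpqcsrqd, cpqcsrqm, cpqcsrqvi, cpqcsrqvic, cpqcss, cpqjrfpcxw, cpqvxu, cwu, cy
Count: 17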